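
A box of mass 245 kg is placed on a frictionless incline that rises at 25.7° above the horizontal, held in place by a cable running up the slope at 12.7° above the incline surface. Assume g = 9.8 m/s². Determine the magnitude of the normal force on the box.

N ≈ 1930 N

Take axes along and perpendicular to the incline. Weight components: W sin 25.7° = 1041 N down-slope, W cos 25.7° = 2163 N into the surface.
Along incline: T cos 12.7° = W sin 25.7° → T = 1067 N.
Perpendicular: N = W cos 25.7° − T sin 12.7° = 1929 N.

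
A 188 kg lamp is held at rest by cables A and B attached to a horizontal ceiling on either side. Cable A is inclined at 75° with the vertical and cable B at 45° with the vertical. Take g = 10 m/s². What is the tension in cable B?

T_B ≈ 2100 N

Angles from the horizontal: cable A is 90° − 75° = 15°, cable B is 90° − 45° = 45°.
Weight W = 188 × 10 = 1880 N acts straight down.
Horizontal: T_A cos 15° = T_B cos 45°  →  T_A = 0.7321 T_B.
Vertical: T_A sin 15° + T_B sin 45° = 1880.
Substituting the horizontal relation into the vertical equation gives 0.8966 T_B = 1880, so T_B = 2097 N.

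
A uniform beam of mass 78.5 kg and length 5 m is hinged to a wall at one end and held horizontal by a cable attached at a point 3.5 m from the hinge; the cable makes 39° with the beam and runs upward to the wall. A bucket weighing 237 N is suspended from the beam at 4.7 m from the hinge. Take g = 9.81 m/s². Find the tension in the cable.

T ≈ 1380 N

Take torques about the hinge: T sin 39° · 3.5 = 78.5×9.81×2.5 + 237×4.7 = 3039.1 N·m.
So T = 3039.1 / (0.6293 × 3.5) = 1379.8 N.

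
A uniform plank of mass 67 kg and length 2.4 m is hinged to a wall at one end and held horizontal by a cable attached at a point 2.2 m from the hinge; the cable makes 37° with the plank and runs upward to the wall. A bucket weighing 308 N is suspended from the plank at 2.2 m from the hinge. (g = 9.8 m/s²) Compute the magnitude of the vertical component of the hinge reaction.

Take torques about the hinge: T sin 37° · 2.2 = 67×9.8×1.2 + 308×2.2 = 1465.5 N·m.
So T = 1465.5 / (0.6018 × 2.2) = 1106.9 N.
ΣF_y = 0: H_y = (67×9.8 + 308) − T sin 37° = 964.6 − 666.15 = 298.45 N.

|H_y| ≈ 298 N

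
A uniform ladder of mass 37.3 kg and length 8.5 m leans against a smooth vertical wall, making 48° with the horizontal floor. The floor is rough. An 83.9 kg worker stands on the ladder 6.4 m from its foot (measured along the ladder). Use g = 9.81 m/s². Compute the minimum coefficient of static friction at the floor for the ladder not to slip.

ΣF_y = 0: N_floor = 37.3×9.81 + 83.9×9.81 = 1189 N.
Torques about the foot: N_wall · 8.5 sin 48° = 37.3×9.81×4.25 cos 48° + 83.9×9.81×6.4 cos 48° → N_wall = 722.73 N.
ΣF_x = 0: f_floor = N_wall = 722.73 N.
μ_min = f_floor / N_floor = 722.73 / 1189 = 0.6079.

μ_min ≈ 0.608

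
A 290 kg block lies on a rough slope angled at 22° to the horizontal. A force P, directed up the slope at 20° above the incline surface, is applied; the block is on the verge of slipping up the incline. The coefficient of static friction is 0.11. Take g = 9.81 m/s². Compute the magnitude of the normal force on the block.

N ≈ 2160 N

On the verge of sliding up the incline, friction equals μN and acts down the slope.
Perpendicular: N + P sin 20° = W cos 22° = 2638 N.
Along incline: P cos 20° = W sin 22° + μN  with W sin 22° = 1066 N.
Solving the pair for P and N: P = 1387 N, N = 2163 N (and f = μN = 238 N).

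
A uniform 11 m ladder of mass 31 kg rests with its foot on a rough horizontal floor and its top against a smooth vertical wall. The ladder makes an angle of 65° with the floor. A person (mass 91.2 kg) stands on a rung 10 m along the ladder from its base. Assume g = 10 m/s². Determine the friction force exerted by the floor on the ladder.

f ≈ 459 N

Torques about the foot: N_wall · 11 sin 65° = 31×10×5.5 cos 65° + 91.2×10×10 cos 65° → N_wall = 458.89 N.
ΣF_x = 0: f_floor = N_wall = 458.89 N.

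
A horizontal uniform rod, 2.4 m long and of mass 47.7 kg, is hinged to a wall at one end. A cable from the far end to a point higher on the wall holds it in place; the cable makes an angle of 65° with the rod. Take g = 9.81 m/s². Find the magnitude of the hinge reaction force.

Take torques about the hinge: T sin 65° · 2.4 = 47.7×9.81×1.2 = 561.52 N·m.
So T = 561.52 / (0.9063 × 2.4) = 258.16 N.
ΣF_x = 0: H_x = T cos 65° = 109.1 N.
ΣF_y = 0: H_y = (47.7×9.81) − T sin 65° = 467.94 − 233.97 = 233.97 N.
|H| = √(H_x² + H_y²) = √((109.1)² + (233.97)²) = 258.16 N.

|H| ≈ 258 N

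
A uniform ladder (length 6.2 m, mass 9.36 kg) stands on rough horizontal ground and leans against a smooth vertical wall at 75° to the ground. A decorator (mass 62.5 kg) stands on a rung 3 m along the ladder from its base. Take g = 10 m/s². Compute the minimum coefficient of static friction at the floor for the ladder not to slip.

ΣF_y = 0: N_floor = 9.36×10 + 62.5×10 = 718.6 N.
Torques about the foot: N_wall · 6.2 sin 75° = 9.36×10×3.1 cos 75° + 62.5×10×3 cos 75° → N_wall = 93.573 N.
ΣF_x = 0: f_floor = N_wall = 93.573 N.
μ_min = f_floor / N_floor = 93.573 / 718.6 = 0.1302.

μ_min ≈ 0.130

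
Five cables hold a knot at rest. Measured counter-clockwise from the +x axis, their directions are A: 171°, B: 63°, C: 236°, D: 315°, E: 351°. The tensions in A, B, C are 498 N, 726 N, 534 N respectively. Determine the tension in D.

Resolve: ΣF_x = 498 cos 171° + 726 cos 63° + 534 cos 236° + T_D cos 315° + T_E cos 351° = 0.
        ΣF_y = 498 sin 171° + 726 sin 63° + 534 sin 236° + T_D sin 315° + T_E sin 351° = 0.
The known terms sum to (-460.9, 282.1) N, so 0.7071 T_D + 0.9877 T_E = 460.9 and -0.7071 T_D − 0.1564 T_E = -282.1.
Solving simultaneously: T_D = 351.3 N, T_E = 215.1 N.

T_D ≈ 351 N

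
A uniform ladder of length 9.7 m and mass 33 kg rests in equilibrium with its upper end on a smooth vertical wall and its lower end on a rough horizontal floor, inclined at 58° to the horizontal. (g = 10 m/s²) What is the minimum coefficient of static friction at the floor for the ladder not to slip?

μ_min ≈ 0.312

ΣF_y = 0: N_floor = 33×10 = 330 N.
Torques about the foot: N_wall · 9.7 sin 58° = 33×10×4.85 cos 58° → N_wall = 103.1 N.
ΣF_x = 0: f_floor = N_wall = 103.1 N.
μ_min = f_floor / N_floor = 103.1 / 330 = 0.3124.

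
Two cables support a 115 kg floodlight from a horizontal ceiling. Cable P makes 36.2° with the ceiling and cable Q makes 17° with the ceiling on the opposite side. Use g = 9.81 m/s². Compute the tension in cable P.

T_P ≈ 1350 N

Weight W = 115 × 9.81 = 1128 N acts straight down.
Horizontal: T_P cos 36.2° = T_Q cos 17°  →  T_Q = 0.8438 T_P.
Vertical: T_P sin 36.2° + T_Q sin 17° = 1128.
Substituting the horizontal relation into the vertical equation gives 0.8373 T_P = 1128, so T_P = 1347 N.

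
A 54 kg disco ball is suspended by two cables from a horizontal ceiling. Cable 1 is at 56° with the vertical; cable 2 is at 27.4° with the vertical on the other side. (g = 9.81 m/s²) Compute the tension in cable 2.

Angles from the horizontal: cable 1 is 90° − 56° = 34°, cable 2 is 90° − 27.4° = 62.6°.
Weight W = 54 × 9.81 = 529.7 N acts straight down.
Horizontal: T_1 cos 34° = T_2 cos 62.6°  →  T_1 = 0.5551 T_2.
Vertical: T_1 sin 34° + T_2 sin 62.6° = 529.7.
Substituting the horizontal relation into the vertical equation gives 1.198 T_2 = 529.7, so T_2 = 442.1 N.

T_2 ≈ 442 N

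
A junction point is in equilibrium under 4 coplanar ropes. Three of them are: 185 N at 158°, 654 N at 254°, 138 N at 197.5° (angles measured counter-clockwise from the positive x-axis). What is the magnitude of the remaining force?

F ≈ 771 N

Sum the known components: ΣF_x = -483.4 N, ΣF_y = -600.9 N.
For equilibrium the remaining force must supply (−ΣF_x, −ΣF_y) = (483.4, 600.9) N.
Magnitude = √((483.4)² + (600.9)²) = 771.2 N; direction = atan2(600.9, 483.4) = 51.2°.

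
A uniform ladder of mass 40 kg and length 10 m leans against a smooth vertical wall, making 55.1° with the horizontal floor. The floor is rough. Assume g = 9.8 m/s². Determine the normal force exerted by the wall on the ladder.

Torques about the foot: N_wall · 10 sin 55.1° = 40×9.8×5 cos 55.1° → N_wall = 136.73 N.

N_wall ≈ 137 N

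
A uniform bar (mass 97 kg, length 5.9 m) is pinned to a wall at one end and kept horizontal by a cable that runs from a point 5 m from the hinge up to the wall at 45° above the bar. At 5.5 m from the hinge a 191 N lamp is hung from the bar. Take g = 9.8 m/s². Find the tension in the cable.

T ≈ 1090 N

Take torques about the hinge: T sin 45° · 5 = 97×9.8×2.95 + 191×5.5 = 3854.8 N·m.
So T = 3854.8 / (0.7071 × 5) = 1090.3 N.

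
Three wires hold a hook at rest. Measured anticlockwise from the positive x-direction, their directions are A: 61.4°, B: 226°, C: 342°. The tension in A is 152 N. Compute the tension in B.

T_B ≈ 166 N

Resolve: ΣF_x = 152 cos 61.4° + T_B cos 226° + T_C cos 342° = 0.
        ΣF_y = 152 sin 61.4° + T_B sin 226° + T_C sin 342° = 0.
The known terms sum to (72.76, 133.5) N, so -0.6947 T_B + 0.9511 T_C = -72.76 and -0.7193 T_B − 0.3090 T_C = -133.5.
Solving simultaneously: T_B = 166.2 N, T_C = 44.91 N.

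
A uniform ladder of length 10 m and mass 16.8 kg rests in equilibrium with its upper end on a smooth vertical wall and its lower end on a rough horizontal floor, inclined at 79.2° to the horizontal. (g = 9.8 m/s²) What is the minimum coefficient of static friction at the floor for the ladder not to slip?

μ_min ≈ 0.0954

ΣF_y = 0: N_floor = 16.8×9.8 = 164.64 N.
Torques about the foot: N_wall · 10 sin 79.2° = 16.8×9.8×5 cos 79.2° → N_wall = 15.703 N.
ΣF_x = 0: f_floor = N_wall = 15.703 N.
μ_min = f_floor / N_floor = 15.703 / 164.64 = 0.09538.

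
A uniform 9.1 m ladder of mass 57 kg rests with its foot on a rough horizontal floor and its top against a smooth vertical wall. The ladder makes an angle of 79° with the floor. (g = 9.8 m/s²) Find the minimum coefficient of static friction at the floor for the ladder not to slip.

ΣF_y = 0: N_floor = 57×9.8 = 558.6 N.
Torques about the foot: N_wall · 9.1 sin 79° = 57×9.8×4.55 cos 79° → N_wall = 54.29 N.
ΣF_x = 0: f_floor = N_wall = 54.29 N.
μ_min = f_floor / N_floor = 54.29 / 558.6 = 0.09719.

μ_min ≈ 0.0972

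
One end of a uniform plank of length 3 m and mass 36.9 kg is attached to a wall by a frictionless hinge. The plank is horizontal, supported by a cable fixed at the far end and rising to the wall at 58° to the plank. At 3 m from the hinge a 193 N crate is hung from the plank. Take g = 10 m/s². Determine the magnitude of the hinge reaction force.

|H| ≈ 299 N

Take torques about the hinge: T sin 58° · 3 = 36.9×10×1.5 + 193×3 = 1132.5 N·m.
So T = 1132.5 / (0.8480 × 3) = 445.14 N.
ΣF_x = 0: H_x = T cos 58° = 235.89 N.
ΣF_y = 0: H_y = (36.9×10 + 193) − T sin 58° = 562 − 377.5 = 184.5 N.
|H| = √(H_x² + H_y²) = √((235.89)² + (184.5)²) = 299.47 N.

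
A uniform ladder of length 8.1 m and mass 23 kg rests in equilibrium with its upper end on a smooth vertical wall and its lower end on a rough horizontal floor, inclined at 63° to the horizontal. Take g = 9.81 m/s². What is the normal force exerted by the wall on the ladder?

N_wall ≈ 57.5 N

Torques about the foot: N_wall · 8.1 sin 63° = 23×9.81×4.05 cos 63° → N_wall = 57.482 N.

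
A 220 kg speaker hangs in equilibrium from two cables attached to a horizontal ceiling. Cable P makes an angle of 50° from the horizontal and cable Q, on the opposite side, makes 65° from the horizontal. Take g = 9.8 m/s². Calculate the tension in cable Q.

T_Q ≈ 1530 N

Weight W = 220 × 9.8 = 2156 N acts straight down.
Horizontal: T_P cos 50° = T_Q cos 65°  →  T_P = 0.6575 T_Q.
Vertical: T_P sin 50° + T_Q sin 65° = 2156.
Substituting the horizontal relation into the vertical equation gives 1.41 T_Q = 2156, so T_Q = 1529 N.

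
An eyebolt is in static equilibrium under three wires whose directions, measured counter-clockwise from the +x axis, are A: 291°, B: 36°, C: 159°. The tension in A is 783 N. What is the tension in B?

T_B ≈ 694 N

Resolve: ΣF_x = 783 cos 291° + T_B cos 36° + T_C cos 159° = 0.
        ΣF_y = 783 sin 291° + T_B sin 36° + T_C sin 159° = 0.
The known terms sum to (280.6, -731) N, so 0.8090 T_B − 0.9336 T_C = -280.6 and 0.5878 T_B + 0.3584 T_C = 731.
Solving simultaneously: T_B = 693.8 N, T_C = 901.8 N.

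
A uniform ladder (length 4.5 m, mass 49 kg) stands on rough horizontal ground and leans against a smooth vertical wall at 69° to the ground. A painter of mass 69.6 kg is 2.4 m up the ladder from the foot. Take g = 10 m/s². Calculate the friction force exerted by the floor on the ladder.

f ≈ 237 N

Torques about the foot: N_wall · 4.5 sin 69° = 49×10×2.25 cos 69° + 69.6×10×2.4 cos 69° → N_wall = 236.54 N.
ΣF_x = 0: f_floor = N_wall = 236.54 N.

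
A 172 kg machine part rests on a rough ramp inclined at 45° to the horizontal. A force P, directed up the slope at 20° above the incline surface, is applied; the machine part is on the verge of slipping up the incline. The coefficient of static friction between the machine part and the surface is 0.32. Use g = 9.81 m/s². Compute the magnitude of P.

P ≈ 1500 N

On the verge of sliding up the incline, friction equals μN and acts down the slope.
Perpendicular: N + P sin 20° = W cos 45° = 1193 N.
Along incline: P cos 20° = W sin 45° + μN  with W sin 45° = 1193 N.
Solving the pair for P and N: P = 1501 N, N = 679.7 N (and f = μN = 217.5 N).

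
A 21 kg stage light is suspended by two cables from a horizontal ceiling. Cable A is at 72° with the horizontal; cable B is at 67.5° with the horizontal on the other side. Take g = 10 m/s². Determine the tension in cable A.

T_A ≈ 124 N

Weight W = 21 × 10 = 210 N acts straight down.
Horizontal: T_A cos 72° = T_B cos 67.5°  →  T_B = 0.8075 T_A.
Vertical: T_A sin 72° + T_B sin 67.5° = 210.
Substituting the horizontal relation into the vertical equation gives 1.697 T_A = 210, so T_A = 123.7 N.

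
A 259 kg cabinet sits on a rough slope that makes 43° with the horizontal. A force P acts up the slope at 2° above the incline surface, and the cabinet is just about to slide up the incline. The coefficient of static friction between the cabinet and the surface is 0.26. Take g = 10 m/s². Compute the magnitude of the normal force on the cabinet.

On the verge of sliding up the incline, friction equals μN and acts down the slope.
Perpendicular: N + P sin 2° = W cos 43° = 1894 N.
Along incline: P cos 2° = W sin 43° + μN  with W sin 43° = 1766 N.
Solving the pair for P and N: P = 2240 N, N = 1816 N (and f = μN = 472.2 N).

N ≈ 1820 N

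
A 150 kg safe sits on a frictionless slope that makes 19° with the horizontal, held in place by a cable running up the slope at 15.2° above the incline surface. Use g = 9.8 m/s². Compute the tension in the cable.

Take axes along and perpendicular to the incline. Weight components: W sin 19° = 478.6 N down-slope, W cos 19° = 1390 N into the surface.
Along incline: T cos 15.2° = W sin 19° → T = 495.9 N.
Perpendicular: N = W cos 19° − T sin 15.2° = 1260 N.

T ≈ 496 N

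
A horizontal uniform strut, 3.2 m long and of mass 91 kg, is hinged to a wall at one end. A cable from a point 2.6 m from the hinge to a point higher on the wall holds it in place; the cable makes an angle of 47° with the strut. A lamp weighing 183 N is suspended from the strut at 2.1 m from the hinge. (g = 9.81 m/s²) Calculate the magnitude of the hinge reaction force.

Take torques about the hinge: T sin 47° · 2.6 = 91×9.81×1.6 + 183×2.1 = 1812.6 N·m.
So T = 1812.6 / (0.7314 × 2.6) = 953.26 N.
ΣF_x = 0: H_x = T cos 47° = 650.12 N.
ΣF_y = 0: H_y = (91×9.81 + 183) − T sin 47° = 1075.7 − 697.17 = 378.54 N.
|H| = √(H_x² + H_y²) = √((650.12)² + (378.54)²) = 752.3 N.

|H| ≈ 752 N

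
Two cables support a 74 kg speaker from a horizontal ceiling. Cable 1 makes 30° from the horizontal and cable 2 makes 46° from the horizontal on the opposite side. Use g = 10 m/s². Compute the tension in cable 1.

T_1 ≈ 530 N

Weight W = 74 × 10 = 740 N acts straight down.
Horizontal: T_1 cos 30° = T_2 cos 46°  →  T_2 = 1.247 T_1.
Vertical: T_1 sin 30° + T_2 sin 46° = 740.
Substituting the horizontal relation into the vertical equation gives 1.397 T_1 = 740, so T_1 = 529.8 N.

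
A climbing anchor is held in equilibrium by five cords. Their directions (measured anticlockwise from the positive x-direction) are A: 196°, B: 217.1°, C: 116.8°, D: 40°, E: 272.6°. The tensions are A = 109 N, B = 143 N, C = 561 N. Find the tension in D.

T_D ≈ 571 N

Resolve: ΣF_x = 109 cos 196° + 143 cos 217.1° + 561 cos 116.8° + T_D cos 40° + T_E cos 272.6° = 0.
        ΣF_y = 109 sin 196° + 143 sin 217.1° + 561 sin 116.8° + T_D sin 40° + T_E sin 272.6° = 0.
The known terms sum to (-471.8, 384.4) N, so 0.7660 T_D + 0.0454 T_E = 471.8 and 0.6428 T_D − 0.9990 T_E = -384.4.
Solving simultaneously: T_D = 571.3 N, T_E = 752.4 N.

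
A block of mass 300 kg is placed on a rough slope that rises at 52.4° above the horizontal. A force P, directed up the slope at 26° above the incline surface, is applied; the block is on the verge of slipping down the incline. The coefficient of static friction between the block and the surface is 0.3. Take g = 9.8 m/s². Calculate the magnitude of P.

P ≈ 2330 N

On the verge of sliding down the incline, friction equals μN and acts up the slope.
Perpendicular: N + P sin 26° = W cos 52.4° = 1794 N.
Along incline: P cos 26° + μN = W sin 52.4° with W sin 52.4° = 2329 N.
Solving the pair for P and N: P = 2334 N, N = 770.5 N (and f = μN = 231.1 N).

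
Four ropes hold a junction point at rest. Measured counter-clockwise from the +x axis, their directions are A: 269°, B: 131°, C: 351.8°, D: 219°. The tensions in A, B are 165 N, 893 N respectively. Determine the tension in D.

T_D ≈ 572 N

Resolve: ΣF_x = 165 cos 269° + 893 cos 131° + T_C cos 351.8° + T_D cos 219° = 0.
        ΣF_y = 165 sin 269° + 893 sin 131° + T_C sin 351.8° + T_D sin 219° = 0.
The known terms sum to (-588.7, 509) N, so 0.9898 T_C − 0.7771 T_D = 588.7 and -0.1426 T_C − 0.6293 T_D = -509.
Solving simultaneously: T_C = 1044 N, T_D = 572.2 N.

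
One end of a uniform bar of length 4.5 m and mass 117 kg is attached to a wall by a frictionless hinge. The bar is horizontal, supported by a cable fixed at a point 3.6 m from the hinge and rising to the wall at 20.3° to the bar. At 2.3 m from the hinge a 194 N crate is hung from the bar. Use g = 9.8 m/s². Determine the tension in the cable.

T ≈ 2420 N

Take torques about the hinge: T sin 20.3° · 3.6 = 117×9.8×2.25 + 194×2.3 = 3026.1 N·m.
So T = 3026.1 / (0.3469 × 3.6) = 2422.8 N.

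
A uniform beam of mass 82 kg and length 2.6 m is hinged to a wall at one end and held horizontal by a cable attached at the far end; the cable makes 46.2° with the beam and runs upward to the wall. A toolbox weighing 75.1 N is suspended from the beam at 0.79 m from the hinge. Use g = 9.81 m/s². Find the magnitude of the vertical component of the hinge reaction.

Take torques about the hinge: T sin 46.2° · 2.6 = 82×9.81×1.3 + 75.1×0.79 = 1105.1 N·m.
So T = 1105.1 / (0.7218 × 2.6) = 588.88 N.
ΣF_y = 0: H_y = (82×9.81 + 75.1) − T sin 46.2° = 879.52 − 425.03 = 454.49 N.

|H_y| ≈ 454 N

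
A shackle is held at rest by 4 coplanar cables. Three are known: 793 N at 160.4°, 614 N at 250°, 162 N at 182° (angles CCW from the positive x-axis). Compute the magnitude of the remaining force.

F ≈ 1160 N

Sum the known components: ΣF_x = -1119 N, ΣF_y = -316.6 N.
For equilibrium the remaining force must supply (−ΣF_x, −ΣF_y) = (1119, 316.6) N.
Magnitude = √((1119)² + (316.6)²) = 1163 N; direction = atan2(316.6, 1119) = 15.8°.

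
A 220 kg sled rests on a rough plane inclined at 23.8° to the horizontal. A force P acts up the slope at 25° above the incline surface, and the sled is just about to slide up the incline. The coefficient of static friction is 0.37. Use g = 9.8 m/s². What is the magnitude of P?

P ≈ 1510 N

On the verge of sliding up the incline, friction equals μN and acts down the slope.
Perpendicular: N + P sin 25° = W cos 23.8° = 1973 N.
Along incline: P cos 25° = W sin 23.8° + μN  with W sin 23.8° = 870 N.
Solving the pair for P and N: P = 1506 N, N = 1336 N (and f = μN = 494.5 N).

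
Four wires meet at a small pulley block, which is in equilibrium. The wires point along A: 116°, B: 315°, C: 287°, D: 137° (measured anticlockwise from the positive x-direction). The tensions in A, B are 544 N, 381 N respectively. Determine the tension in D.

T_D ≈ 188 N

Resolve: ΣF_x = 544 cos 116° + 381 cos 315° + T_C cos 287° + T_D cos 137° = 0.
        ΣF_y = 544 sin 116° + 381 sin 315° + T_C sin 287° + T_D sin 137° = 0.
The known terms sum to (30.93, 219.5) N, so 0.2924 T_C − 0.7314 T_D = -30.93 and -0.9563 T_C + 0.6820 T_D = -219.5.
Solving simultaneously: T_C = 363.3 N, T_D = 187.5 N.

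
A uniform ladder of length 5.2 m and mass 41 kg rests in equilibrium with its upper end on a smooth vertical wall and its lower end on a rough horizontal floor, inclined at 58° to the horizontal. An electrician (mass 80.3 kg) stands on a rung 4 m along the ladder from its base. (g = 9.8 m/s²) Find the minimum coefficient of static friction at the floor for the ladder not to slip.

μ_min ≈ 0.424

ΣF_y = 0: N_floor = 41×9.8 + 80.3×9.8 = 1188.7 N.
Torques about the foot: N_wall · 5.2 sin 58° = 41×9.8×2.6 cos 58° + 80.3×9.8×4 cos 58° → N_wall = 503.79 N.
ΣF_x = 0: f_floor = N_wall = 503.79 N.
μ_min = f_floor / N_floor = 503.79 / 1188.7 = 0.4238.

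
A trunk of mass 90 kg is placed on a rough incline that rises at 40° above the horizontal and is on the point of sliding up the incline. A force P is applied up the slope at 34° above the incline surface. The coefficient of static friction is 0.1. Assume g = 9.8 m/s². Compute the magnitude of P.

On the verge of sliding up the incline, friction equals μN and acts down the slope.
Perpendicular: N + P sin 34° = W cos 40° = 675.7 N.
Along incline: P cos 34° = W sin 40° + μN  with W sin 40° = 566.9 N.
Solving the pair for P and N: P = 717 N, N = 274.7 N (and f = μN = 27.47 N).

P ≈ 717 N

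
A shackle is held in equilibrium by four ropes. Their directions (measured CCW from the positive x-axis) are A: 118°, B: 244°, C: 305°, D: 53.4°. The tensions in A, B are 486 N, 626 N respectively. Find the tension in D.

Resolve: ΣF_x = 486 cos 118° + 626 cos 244° + T_C cos 305° + T_D cos 53.4° = 0.
        ΣF_y = 486 sin 118° + 626 sin 244° + T_C sin 305° + T_D sin 53.4° = 0.
The known terms sum to (-502.6, -133.5) N, so 0.5736 T_C + 0.5962 T_D = 502.6 and -0.8192 T_C + 0.8028 T_D = 133.5.
Solving simultaneously: T_C = 341.3 N, T_D = 514.6 N.

T_D ≈ 515 N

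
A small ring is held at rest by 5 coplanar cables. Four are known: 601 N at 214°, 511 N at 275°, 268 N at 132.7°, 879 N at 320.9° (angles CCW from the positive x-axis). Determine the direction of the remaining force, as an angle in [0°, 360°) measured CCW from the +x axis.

θ ≈ 92.2°

Sum the known components: ΣF_x = 46.68 N, ΣF_y = -1203 N.
For equilibrium the remaining force must supply (−ΣF_x, −ΣF_y) = (-46.68, 1203) N.
Magnitude = √((-46.68)² + (1203)²) = 1203 N; direction = atan2(1203, -46.68) = 92.2°.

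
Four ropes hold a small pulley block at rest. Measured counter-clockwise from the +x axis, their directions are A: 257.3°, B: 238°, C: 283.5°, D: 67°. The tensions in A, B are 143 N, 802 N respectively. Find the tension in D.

Resolve: ΣF_x = 143 cos 257.3° + 802 cos 238° + T_C cos 283.5° + T_D cos 67° = 0.
        ΣF_y = 143 sin 257.3° + 802 sin 238° + T_C sin 283.5° + T_D sin 67° = 0.
The known terms sum to (-456.4, -819.6) N, so 0.2334 T_C + 0.3907 T_D = 456.4 and -0.9724 T_C + 0.9205 T_D = 819.6.
Solving simultaneously: T_C = 167.9 N, T_D = 1068 N.

T_D ≈ 1070 N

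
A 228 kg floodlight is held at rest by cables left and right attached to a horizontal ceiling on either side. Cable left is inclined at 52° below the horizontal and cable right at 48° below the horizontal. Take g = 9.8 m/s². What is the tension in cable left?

T_left ≈ 1520 N

Weight W = 228 × 9.8 = 2234 N acts straight down.
Horizontal: T_left cos 52° = T_right cos 48°  →  T_right = 0.9201 T_left.
Vertical: T_left sin 52° + T_right sin 48° = 2234.
Substituting the horizontal relation into the vertical equation gives 1.472 T_left = 2234, so T_left = 1518 N.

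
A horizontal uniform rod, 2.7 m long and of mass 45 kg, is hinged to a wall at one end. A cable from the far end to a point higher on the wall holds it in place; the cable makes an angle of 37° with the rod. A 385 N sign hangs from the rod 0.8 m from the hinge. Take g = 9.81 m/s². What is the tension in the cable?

Take torques about the hinge: T sin 37° · 2.7 = 45×9.81×1.35 + 385×0.8 = 903.96 N·m.
So T = 903.96 / (0.6018 × 2.7) = 556.32 N.

T ≈ 556 N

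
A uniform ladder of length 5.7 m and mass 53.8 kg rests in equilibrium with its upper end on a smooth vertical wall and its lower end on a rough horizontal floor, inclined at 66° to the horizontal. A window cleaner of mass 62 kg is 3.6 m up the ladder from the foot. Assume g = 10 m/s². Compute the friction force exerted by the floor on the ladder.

Torques about the foot: N_wall · 5.7 sin 66° = 53.8×10×2.85 cos 66° + 62×10×3.6 cos 66° → N_wall = 294.11 N.
ΣF_x = 0: f_floor = N_wall = 294.11 N.

f ≈ 294 N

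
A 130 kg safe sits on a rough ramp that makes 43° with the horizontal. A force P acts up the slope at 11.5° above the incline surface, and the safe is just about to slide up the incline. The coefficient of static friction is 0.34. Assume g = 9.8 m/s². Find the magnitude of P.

P ≈ 1130 N

On the verge of sliding up the incline, friction equals μN and acts down the slope.
Perpendicular: N + P sin 11.5° = W cos 43° = 931.7 N.
Along incline: P cos 11.5° = W sin 43° + μN  with W sin 43° = 868.9 N.
Solving the pair for P and N: P = 1132 N, N = 706.1 N (and f = μN = 240.1 N).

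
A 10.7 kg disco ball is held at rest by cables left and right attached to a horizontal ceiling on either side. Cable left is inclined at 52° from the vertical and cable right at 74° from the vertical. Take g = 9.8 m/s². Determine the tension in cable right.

T_right ≈ 102 N

Angles from the horizontal: cable left is 90° − 52° = 38°, cable right is 90° − 74° = 16°.
Weight W = 10.7 × 9.8 = 104.9 N acts straight down.
Horizontal: T_left cos 38° = T_right cos 16°  →  T_left = 1.22 T_right.
Vertical: T_left sin 38° + T_right sin 16° = 104.9.
Substituting the horizontal relation into the vertical equation gives 1.027 T_right = 104.9, so T_right = 102.1 N.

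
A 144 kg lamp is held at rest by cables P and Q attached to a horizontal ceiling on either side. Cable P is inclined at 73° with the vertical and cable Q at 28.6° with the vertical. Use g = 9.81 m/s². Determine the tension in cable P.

T_P ≈ 690 N

Angles from the horizontal: cable P is 90° − 73° = 17°, cable Q is 90° − 28.6° = 61.4°.
Weight W = 144 × 9.81 = 1413 N acts straight down.
Horizontal: T_P cos 17° = T_Q cos 61.4°  →  T_Q = 1.998 T_P.
Vertical: T_P sin 17° + T_Q sin 61.4° = 1413.
Substituting the horizontal relation into the vertical equation gives 2.046 T_P = 1413, so T_P = 690.3 N.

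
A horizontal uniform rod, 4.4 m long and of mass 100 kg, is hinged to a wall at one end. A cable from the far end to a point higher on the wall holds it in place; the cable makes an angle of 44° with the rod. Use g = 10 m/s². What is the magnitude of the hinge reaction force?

|H| ≈ 720 N

Take torques about the hinge: T sin 44° · 4.4 = 100×10×2.2 = 2200 N·m.
So T = 2200 / (0.6947 × 4.4) = 719.78 N.
ΣF_x = 0: H_x = T cos 44° = 517.77 N.
ΣF_y = 0: H_y = (100×10) − T sin 44° = 1000 − 500 = 500 N.
|H| = √(H_x² + H_y²) = √((517.77)² + (500)²) = 719.78 N.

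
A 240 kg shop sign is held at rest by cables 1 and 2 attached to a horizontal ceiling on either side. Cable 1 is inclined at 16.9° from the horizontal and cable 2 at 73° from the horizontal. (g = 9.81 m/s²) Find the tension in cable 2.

Weight W = 240 × 9.81 = 2354 N acts straight down.
Horizontal: T_1 cos 16.9° = T_2 cos 73°  →  T_1 = 0.3056 T_2.
Vertical: T_1 sin 16.9° + T_2 sin 73° = 2354.
Substituting the horizontal relation into the vertical equation gives 1.045 T_2 = 2354, so T_2 = 2253 N.

T_2 ≈ 2250 N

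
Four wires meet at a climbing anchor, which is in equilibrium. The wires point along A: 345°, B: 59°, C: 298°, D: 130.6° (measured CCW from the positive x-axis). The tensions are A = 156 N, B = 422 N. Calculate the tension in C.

T_C ≈ 2240 N

Resolve: ΣF_x = 156 cos 345° + 422 cos 59° + T_C cos 298° + T_D cos 130.6° = 0.
        ΣF_y = 156 sin 345° + 422 sin 59° + T_C sin 298° + T_D sin 130.6° = 0.
The known terms sum to (368, 321.3) N, so 0.4695 T_C − 0.6508 T_D = -368 and -0.8829 T_C + 0.7593 T_D = -321.3.
Solving simultaneously: T_C = 2240 N, T_D = 2181 N.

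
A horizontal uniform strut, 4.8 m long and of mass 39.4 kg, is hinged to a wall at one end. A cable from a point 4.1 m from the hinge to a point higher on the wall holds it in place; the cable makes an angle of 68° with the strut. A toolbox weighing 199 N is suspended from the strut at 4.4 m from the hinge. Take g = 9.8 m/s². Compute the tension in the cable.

T ≈ 474 N

Take torques about the hinge: T sin 68° · 4.1 = 39.4×9.8×2.4 + 199×4.4 = 1802.3 N·m.
So T = 1802.3 / (0.9272 × 4.1) = 474.1 N.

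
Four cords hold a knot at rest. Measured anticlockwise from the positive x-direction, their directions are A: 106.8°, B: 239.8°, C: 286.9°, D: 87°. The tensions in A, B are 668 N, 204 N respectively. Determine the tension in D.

Resolve: ΣF_x = 668 cos 106.8° + 204 cos 239.8° + T_C cos 286.9° + T_D cos 87° = 0.
        ΣF_y = 668 sin 106.8° + 204 sin 239.8° + T_C sin 286.9° + T_D sin 87° = 0.
The known terms sum to (-295.7, 463.2) N, so 0.2907 T_C + 0.0523 T_D = 295.7 and -0.9568 T_C + 0.9986 T_D = -463.2.
Solving simultaneously: T_C = 938.7 N, T_D = 435.6 N.

T_D ≈ 436 N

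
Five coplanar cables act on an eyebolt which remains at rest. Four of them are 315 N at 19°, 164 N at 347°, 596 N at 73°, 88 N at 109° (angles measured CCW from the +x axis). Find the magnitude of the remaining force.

Sum the known components: ΣF_x = 603.2 N, ΣF_y = 718.8 N.
For equilibrium the remaining force must supply (−ΣF_x, −ΣF_y) = (-603.2, -718.8) N.
Magnitude = √((-603.2)² + (-718.8)²) = 938.4 N; direction = atan2(-718.8, -603.2) = 230.0°.

F ≈ 938 N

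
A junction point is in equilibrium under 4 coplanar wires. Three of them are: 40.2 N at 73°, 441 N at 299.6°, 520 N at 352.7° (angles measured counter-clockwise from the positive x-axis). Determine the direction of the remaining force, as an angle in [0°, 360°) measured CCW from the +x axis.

Sum the known components: ΣF_x = 745.4 N, ΣF_y = -411.1 N.
For equilibrium the remaining force must supply (−ΣF_x, −ΣF_y) = (-745.4, 411.1) N.
Magnitude = √((-745.4)² + (411.1)²) = 851.2 N; direction = atan2(411.1, -745.4) = 151.1°.

θ ≈ 151°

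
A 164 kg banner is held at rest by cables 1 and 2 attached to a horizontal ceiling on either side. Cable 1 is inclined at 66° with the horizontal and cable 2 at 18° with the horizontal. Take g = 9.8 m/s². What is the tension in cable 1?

Weight W = 164 × 9.8 = 1607 N acts straight down.
Horizontal: T_1 cos 66° = T_2 cos 18°  →  T_2 = 0.4277 T_1.
Vertical: T_1 sin 66° + T_2 sin 18° = 1607.
Substituting the horizontal relation into the vertical equation gives 1.046 T_1 = 1607, so T_1 = 1537 N.

T_1 ≈ 1540 N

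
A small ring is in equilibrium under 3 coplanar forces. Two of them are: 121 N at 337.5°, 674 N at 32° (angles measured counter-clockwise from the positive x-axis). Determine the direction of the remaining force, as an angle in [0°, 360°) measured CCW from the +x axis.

θ ≈ 204°

Sum the known components: ΣF_x = 683.4 N, ΣF_y = 310.9 N.
For equilibrium the remaining force must supply (−ΣF_x, −ΣF_y) = (-683.4, -310.9) N.
Magnitude = √((-683.4)² + (-310.9)²) = 750.8 N; direction = atan2(-310.9, -683.4) = 204.5°.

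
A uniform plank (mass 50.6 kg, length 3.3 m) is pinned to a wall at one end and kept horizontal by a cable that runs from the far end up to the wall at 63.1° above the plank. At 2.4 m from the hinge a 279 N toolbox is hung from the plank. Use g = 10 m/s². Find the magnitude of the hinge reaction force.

Take torques about the hinge: T sin 63.1° · 3.3 = 50.6×10×1.65 + 279×2.4 = 1504.5 N·m.
So T = 1504.5 / (0.8918 × 3.3) = 511.22 N.
ΣF_x = 0: H_x = T cos 63.1° = 231.3 N.
ΣF_y = 0: H_y = (50.6×10 + 279) − T sin 63.1° = 785 − 455.91 = 329.09 N.
|H| = √(H_x² + H_y²) = √((231.3)² + (329.09)²) = 402.24 N.

|H| ≈ 402 N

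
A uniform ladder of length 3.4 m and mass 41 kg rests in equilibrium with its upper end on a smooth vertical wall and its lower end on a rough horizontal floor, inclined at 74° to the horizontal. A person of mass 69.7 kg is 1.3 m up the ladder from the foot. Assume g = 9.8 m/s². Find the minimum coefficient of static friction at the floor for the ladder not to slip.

μ_min ≈ 0.122

ΣF_y = 0: N_floor = 41×9.8 + 69.7×9.8 = 1084.9 N.
Torques about the foot: N_wall · 3.4 sin 74° = 41×9.8×1.7 cos 74° + 69.7×9.8×1.3 cos 74° → N_wall = 132.5 N.
ΣF_x = 0: f_floor = N_wall = 132.5 N.
μ_min = f_floor / N_floor = 132.5 / 1084.9 = 0.1221.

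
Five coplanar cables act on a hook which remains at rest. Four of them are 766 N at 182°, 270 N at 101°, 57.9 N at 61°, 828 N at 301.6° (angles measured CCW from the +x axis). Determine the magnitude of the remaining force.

Sum the known components: ΣF_x = -355.1 N, ΣF_y = -416.3 N.
For equilibrium the remaining force must supply (−ΣF_x, −ΣF_y) = (355.1, 416.3) N.
Magnitude = √((355.1)² + (416.3)²) = 547.2 N; direction = atan2(416.3, 355.1) = 49.5°.

F ≈ 547 N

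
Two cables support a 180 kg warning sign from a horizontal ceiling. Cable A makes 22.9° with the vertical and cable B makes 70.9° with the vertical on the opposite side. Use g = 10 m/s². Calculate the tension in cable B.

Angles from the horizontal: cable A is 90° − 22.9° = 67.1°, cable B is 90° − 70.9° = 19.1°.
Weight W = 180 × 10 = 1800 N acts straight down.
Horizontal: T_A cos 67.1° = T_B cos 19.1°  →  T_A = 2.428 T_B.
Vertical: T_A sin 67.1° + T_B sin 19.1° = 1800.
Substituting the horizontal relation into the vertical equation gives 2.564 T_B = 1800, so T_B = 702 N.

T_B ≈ 702 N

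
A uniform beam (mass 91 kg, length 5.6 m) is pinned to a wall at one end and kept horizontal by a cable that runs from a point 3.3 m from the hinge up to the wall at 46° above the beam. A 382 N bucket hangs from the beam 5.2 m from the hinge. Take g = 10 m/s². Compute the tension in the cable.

Take torques about the hinge: T sin 46° · 3.3 = 91×10×2.8 + 382×5.2 = 4534.4 N·m.
So T = 4534.4 / (0.7193 × 3.3) = 1910.2 N.

T ≈ 1910 N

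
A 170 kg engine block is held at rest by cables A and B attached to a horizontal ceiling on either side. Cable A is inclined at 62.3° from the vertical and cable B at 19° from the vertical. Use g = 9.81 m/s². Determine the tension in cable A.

T_A ≈ 549 N

Angles from the horizontal: cable A is 90° − 62.3° = 27.7°, cable B is 90° − 19° = 71°.
Weight W = 170 × 9.81 = 1668 N acts straight down.
Horizontal: T_A cos 27.7° = T_B cos 71°  →  T_B = 2.72 T_A.
Vertical: T_A sin 27.7° + T_B sin 71° = 1668.
Substituting the horizontal relation into the vertical equation gives 3.036 T_A = 1668, so T_A = 549.3 N.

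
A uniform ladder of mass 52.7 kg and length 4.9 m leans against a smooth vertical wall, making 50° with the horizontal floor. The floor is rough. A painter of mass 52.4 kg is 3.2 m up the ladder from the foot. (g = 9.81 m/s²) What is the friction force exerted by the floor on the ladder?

f ≈ 499 N

Torques about the foot: N_wall · 4.9 sin 50° = 52.7×9.81×2.45 cos 50° + 52.4×9.81×3.2 cos 50° → N_wall = 498.59 N.
ΣF_x = 0: f_floor = N_wall = 498.59 N.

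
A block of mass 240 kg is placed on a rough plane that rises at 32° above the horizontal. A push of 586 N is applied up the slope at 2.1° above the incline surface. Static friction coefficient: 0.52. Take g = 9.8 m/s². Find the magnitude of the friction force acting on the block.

f ≈ 661 N

Axes along / perpendicular to the incline. W sin 32° = 1246 N down-slope; W cos 32° = 1995 N into the surface.
Perpendicular: N = W cos 32° − P sin 2.1° = 1995 − 21.47 = 1973 N.
Along incline: P cos 2.1° + f = W sin 32° (friction acts up-slope) → f = 1246 − 585.6 = 660.8 N.
|f| = 660.8 N ≤ μN = 1026 N, so the block is indeed static.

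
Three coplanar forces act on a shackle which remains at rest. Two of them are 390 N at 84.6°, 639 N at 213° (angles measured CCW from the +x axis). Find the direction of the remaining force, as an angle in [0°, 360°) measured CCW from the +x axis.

θ ≈ 355°

Sum the known components: ΣF_x = -499.2 N, ΣF_y = 40.24 N.
For equilibrium the remaining force must supply (−ΣF_x, −ΣF_y) = (499.2, -40.24) N.
Magnitude = √((499.2)² + (-40.24)²) = 500.8 N; direction = atan2(-40.24, 499.2) = 355.4°.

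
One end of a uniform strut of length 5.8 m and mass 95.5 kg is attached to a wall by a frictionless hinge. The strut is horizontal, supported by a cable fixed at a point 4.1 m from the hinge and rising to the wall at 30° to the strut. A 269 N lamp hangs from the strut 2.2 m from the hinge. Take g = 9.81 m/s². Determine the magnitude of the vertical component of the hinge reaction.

|H_y| ≈ 399 N

Take torques about the hinge: T sin 30° · 4.1 = 95.5×9.81×2.9 + 269×2.2 = 3308.7 N·m.
So T = 3308.7 / (0.5000 × 4.1) = 1614 N.
ΣF_y = 0: H_y = (95.5×9.81 + 269) − T sin 30° = 1205.9 − 807 = 398.86 N.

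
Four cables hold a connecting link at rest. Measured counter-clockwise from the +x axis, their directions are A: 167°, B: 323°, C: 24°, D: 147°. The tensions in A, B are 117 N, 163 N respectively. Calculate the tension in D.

T_D ≈ 86 N

Resolve: ΣF_x = 117 cos 167° + 163 cos 323° + T_C cos 24° + T_D cos 147° = 0.
        ΣF_y = 117 sin 167° + 163 sin 323° + T_C sin 24° + T_D sin 147° = 0.
The known terms sum to (16.18, -71.78) N, so 0.9135 T_C − 0.8387 T_D = -16.18 and 0.4067 T_C + 0.5446 T_D = 71.78.
Solving simultaneously: T_C = 61.27 N, T_D = 86.03 N.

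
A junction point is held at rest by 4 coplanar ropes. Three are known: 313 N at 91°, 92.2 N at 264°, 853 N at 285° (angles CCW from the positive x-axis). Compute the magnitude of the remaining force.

Sum the known components: ΣF_x = 205.7 N, ΣF_y = -602.7 N.
For equilibrium the remaining force must supply (−ΣF_x, −ΣF_y) = (-205.7, 602.7) N.
Magnitude = √((-205.7)² + (602.7)²) = 636.8 N; direction = atan2(602.7, -205.7) = 108.8°.

F ≈ 637 N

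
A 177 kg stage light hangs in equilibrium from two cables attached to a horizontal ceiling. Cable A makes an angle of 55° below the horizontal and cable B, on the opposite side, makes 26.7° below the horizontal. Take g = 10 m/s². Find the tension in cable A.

T_A ≈ 1600 N

Weight W = 177 × 10 = 1770 N acts straight down.
Horizontal: T_A cos 55° = T_B cos 26.7°  →  T_B = 0.642 T_A.
Vertical: T_A sin 55° + T_B sin 26.7° = 1770.
Substituting the horizontal relation into the vertical equation gives 1.108 T_A = 1770, so T_A = 1598 N.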